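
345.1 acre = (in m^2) 1.397e+06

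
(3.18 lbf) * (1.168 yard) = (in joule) 15.11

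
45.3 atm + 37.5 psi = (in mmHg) 3.637e+04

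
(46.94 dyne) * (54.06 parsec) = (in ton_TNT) 1.871e+05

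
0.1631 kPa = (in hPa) 1.631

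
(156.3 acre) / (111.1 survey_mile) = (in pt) 1.003e+04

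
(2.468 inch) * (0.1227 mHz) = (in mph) 1.721e-05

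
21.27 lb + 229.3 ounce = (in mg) 1.615e+07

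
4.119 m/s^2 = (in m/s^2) 4.119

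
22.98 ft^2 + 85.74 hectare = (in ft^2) 9.229e+06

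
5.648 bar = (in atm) 5.574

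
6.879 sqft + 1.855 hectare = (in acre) 4.584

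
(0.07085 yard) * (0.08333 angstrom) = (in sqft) 5.811e-12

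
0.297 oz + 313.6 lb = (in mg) 1.423e+08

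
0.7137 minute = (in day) 0.0004956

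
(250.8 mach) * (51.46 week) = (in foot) 8.72e+12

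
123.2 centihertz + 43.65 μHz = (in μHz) 1.232e+06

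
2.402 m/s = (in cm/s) 240.2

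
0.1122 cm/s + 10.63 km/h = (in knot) 5.742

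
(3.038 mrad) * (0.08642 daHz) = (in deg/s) 0.1504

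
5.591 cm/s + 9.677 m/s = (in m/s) 9.733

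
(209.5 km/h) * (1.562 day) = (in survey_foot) 2.577e+07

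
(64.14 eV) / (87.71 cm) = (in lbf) 2.634e-18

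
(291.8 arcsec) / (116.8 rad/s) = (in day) 1.402e-10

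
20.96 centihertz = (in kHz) 0.0002096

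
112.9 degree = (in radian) 1.97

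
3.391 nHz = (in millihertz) 3.391e-06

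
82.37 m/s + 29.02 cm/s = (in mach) 0.2428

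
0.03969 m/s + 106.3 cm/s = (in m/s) 1.103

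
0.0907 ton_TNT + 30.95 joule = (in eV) 2.369e+27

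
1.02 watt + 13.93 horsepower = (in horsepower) 13.93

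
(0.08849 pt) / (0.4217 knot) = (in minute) 2.398e-06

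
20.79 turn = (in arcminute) 4.491e+05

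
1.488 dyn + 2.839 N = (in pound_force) 0.6382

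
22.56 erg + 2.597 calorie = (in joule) 10.87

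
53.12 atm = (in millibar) 5.382e+04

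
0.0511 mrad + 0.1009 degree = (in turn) 0.0002884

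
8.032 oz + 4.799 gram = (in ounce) 8.201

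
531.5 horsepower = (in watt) 3.963e+05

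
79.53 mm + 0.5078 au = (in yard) 8.308e+10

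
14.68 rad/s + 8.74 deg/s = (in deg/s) 849.8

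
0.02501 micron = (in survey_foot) 8.205e-08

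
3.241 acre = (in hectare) 1.312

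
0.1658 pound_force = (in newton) 0.7375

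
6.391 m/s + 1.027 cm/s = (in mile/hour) 14.32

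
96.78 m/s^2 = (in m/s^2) 96.78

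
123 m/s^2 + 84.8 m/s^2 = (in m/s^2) 207.8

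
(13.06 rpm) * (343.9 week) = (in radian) 2.845e+08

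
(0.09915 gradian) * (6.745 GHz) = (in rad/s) 1.05e+07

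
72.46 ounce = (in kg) 2.054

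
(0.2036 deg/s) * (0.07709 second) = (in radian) 0.0002739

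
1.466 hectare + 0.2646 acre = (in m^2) 1.573e+04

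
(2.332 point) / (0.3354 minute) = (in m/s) 4.088e-05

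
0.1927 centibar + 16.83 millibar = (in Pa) 1876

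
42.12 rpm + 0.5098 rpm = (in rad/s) 4.464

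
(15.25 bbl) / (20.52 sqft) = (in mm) 1272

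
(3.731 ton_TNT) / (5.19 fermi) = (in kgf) 3.067e+23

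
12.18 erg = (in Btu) 1.154e-09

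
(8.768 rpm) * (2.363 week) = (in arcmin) 4.511e+09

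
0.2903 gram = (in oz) 0.01024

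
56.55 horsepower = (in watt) 4.217e+04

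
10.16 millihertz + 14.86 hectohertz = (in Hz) 1486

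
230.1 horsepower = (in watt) 1.716e+05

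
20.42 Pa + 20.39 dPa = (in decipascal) 224.6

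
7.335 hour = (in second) 2.641e+04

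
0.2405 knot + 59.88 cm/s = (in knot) 1.404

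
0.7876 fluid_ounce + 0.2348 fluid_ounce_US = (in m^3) 3.024e-05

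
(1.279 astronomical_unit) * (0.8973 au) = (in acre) 6.347e+18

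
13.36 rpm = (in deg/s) 80.16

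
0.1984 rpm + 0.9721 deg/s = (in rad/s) 0.03774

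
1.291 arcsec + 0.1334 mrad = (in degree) 0.008002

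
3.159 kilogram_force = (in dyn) 3.098e+06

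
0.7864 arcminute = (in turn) 3.641e-05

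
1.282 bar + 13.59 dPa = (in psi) 18.59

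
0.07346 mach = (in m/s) 25.01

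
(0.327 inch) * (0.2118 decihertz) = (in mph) 0.0003935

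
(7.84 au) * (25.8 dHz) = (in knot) 5.882e+12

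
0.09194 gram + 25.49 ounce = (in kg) 0.7227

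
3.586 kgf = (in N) 35.17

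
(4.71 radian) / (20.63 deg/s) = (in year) 4.148e-07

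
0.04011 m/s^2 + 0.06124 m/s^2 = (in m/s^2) 0.1013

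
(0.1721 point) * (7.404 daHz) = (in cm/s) 0.4495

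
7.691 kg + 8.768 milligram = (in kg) 7.691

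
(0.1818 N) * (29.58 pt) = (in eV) 1.184e+16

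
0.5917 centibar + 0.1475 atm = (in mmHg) 116.5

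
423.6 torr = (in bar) 0.5648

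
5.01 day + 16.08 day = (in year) 0.05778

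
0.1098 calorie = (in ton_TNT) 1.098e-10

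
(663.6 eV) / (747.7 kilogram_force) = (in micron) 1.45e-14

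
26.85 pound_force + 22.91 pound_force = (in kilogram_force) 22.57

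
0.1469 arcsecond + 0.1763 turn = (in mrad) 1108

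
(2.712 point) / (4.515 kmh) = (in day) 8.829e-09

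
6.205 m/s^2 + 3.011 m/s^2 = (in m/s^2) 9.216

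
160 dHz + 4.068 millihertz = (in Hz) 16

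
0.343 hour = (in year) 3.916e-05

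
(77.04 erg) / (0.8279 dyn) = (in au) 6.22e-12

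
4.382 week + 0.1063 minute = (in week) 4.382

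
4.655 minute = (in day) 0.003233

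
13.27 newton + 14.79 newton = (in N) 28.06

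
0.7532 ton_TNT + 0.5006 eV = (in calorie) 7.532e+08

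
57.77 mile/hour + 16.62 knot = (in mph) 76.9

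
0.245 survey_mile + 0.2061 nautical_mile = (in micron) 7.76e+08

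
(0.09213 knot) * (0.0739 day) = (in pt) 8.578e+05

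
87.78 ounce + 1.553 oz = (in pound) 5.583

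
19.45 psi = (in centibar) 134.1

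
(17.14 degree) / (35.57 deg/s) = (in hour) 0.0001339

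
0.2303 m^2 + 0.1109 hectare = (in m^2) 1109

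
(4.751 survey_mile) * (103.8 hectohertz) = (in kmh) 2.857e+08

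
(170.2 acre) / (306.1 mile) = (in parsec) 4.531e-17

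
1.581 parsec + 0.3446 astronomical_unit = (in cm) 4.878e+18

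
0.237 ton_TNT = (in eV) 6.189e+27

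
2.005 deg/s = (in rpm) 0.3342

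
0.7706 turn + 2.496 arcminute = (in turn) 0.7707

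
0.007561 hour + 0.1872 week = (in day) 1.311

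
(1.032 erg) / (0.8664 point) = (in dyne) 33.76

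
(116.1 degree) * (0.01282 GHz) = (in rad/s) 2.598e+07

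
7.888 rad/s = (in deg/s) 451.9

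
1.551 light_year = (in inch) 5.777e+17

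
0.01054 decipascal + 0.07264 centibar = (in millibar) 0.7264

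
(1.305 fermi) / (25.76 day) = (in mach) 1.722e-24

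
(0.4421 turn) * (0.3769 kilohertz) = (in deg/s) 5.999e+04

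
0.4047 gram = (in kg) 0.0004047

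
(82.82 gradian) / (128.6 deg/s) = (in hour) 0.000161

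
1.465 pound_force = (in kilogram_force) 0.6645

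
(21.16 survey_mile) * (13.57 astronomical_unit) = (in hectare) 6.913e+12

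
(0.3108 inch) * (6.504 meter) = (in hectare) 5.134e-06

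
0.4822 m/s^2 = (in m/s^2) 0.4822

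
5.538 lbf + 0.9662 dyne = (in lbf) 5.538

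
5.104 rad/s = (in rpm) 48.74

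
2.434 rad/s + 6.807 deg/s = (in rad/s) 2.553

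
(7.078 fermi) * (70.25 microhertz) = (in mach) 1.46e-21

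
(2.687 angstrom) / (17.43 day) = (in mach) 5.24e-19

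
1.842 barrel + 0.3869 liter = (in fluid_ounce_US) 9916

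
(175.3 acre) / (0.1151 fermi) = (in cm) 6.163e+23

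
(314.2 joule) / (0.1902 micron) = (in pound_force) 3.714e+08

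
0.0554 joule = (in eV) 3.458e+17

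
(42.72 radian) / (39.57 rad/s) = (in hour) 0.0002999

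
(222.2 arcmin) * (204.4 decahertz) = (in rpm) 1262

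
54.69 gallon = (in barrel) 1.302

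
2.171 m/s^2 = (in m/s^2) 2.171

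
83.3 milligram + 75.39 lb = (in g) 3.42e+04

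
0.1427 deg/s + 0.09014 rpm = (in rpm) 0.1139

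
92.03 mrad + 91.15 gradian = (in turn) 0.2425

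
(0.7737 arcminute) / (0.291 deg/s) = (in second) 0.04431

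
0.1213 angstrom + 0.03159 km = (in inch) 1244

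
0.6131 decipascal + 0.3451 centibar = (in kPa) 0.3452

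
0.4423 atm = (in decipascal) 4.482e+05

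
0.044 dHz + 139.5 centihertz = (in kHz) 0.001399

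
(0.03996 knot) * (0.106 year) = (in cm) 6.872e+06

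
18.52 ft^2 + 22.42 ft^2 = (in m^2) 3.803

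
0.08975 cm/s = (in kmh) 0.003231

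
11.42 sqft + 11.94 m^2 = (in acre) 0.003213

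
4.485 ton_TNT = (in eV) 1.171e+29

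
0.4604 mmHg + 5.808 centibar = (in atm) 0.05793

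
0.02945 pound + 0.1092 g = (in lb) 0.02969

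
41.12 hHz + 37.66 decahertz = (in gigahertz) 4.489e-06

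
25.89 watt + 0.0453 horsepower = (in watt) 59.67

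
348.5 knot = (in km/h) 645.4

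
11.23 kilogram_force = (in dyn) 1.101e+07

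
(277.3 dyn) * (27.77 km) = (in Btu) 0.07299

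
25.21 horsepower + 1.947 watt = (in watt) 1.88e+04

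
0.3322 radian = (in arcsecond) 6.852e+04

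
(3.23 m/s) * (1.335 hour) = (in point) 4.4e+07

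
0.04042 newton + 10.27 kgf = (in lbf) 22.65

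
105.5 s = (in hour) 0.02931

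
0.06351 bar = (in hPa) 63.51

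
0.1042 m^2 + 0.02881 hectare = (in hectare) 0.02882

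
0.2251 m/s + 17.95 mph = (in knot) 16.04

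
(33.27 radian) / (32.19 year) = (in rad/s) 3.277e-08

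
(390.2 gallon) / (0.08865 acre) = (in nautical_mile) 2.223e-06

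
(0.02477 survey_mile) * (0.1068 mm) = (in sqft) 0.04583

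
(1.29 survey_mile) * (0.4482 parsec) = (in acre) 7.095e+15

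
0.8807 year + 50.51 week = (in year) 1.849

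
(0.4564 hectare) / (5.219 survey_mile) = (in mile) 0.0003376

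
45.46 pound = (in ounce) 727.4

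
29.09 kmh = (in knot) 15.71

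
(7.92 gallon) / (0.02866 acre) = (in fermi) 2.585e+11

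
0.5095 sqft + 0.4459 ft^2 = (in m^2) 0.08876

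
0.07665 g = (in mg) 76.65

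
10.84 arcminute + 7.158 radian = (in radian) 7.161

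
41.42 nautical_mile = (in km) 76.71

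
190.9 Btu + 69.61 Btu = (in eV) 1.715e+24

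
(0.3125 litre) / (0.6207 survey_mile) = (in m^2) 3.128e-07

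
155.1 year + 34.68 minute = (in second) 4.891e+09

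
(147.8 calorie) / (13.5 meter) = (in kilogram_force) 4.671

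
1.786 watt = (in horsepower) 0.002395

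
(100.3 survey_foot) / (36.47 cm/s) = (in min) 1.397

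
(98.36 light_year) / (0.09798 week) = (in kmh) 5.653e+13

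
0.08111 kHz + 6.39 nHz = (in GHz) 8.111e-08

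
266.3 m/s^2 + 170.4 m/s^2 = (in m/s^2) 436.7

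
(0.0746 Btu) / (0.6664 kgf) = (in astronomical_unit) 8.051e-11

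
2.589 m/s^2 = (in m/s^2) 2.589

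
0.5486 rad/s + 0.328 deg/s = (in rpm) 5.293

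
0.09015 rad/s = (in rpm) 0.8609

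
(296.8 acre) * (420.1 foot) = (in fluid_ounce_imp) 5.413e+12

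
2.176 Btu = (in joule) 2296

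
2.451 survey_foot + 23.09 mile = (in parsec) 1.204e-12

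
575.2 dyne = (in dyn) 575.2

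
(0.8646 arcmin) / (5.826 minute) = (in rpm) 6.871e-06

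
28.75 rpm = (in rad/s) 3.011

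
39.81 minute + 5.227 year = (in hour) 4.579e+04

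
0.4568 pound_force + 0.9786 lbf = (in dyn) 6.385e+05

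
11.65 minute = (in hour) 0.1942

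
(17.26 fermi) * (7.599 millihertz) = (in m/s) 1.312e-16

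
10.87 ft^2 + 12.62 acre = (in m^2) 5.107e+04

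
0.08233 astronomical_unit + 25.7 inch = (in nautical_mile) 6.65e+06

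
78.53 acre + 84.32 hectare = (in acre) 286.9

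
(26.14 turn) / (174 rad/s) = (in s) 0.9439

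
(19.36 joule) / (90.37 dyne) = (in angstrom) 2.142e+14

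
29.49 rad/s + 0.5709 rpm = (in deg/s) 1693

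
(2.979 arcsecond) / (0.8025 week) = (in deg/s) 1.705e-09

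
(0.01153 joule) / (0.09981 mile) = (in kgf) 7.32e-06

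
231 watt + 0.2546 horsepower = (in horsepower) 0.5644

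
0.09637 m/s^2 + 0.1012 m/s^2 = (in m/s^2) 0.1976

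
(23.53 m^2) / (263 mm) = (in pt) 2.536e+05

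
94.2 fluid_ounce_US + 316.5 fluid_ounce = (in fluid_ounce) 410.7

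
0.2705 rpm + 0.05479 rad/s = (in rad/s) 0.08312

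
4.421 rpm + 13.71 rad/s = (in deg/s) 812.1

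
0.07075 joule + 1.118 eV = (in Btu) 6.706e-05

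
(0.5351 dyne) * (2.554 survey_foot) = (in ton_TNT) 9.956e-16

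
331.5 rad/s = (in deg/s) 1.899e+04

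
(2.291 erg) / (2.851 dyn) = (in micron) 8036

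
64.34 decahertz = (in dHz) 6434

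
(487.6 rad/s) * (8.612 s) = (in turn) 668.3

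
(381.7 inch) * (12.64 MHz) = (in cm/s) 1.225e+10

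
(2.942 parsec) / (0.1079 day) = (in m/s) 9.738e+12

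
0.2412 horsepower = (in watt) 179.9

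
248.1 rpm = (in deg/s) 1489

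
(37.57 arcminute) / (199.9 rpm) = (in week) 8.632e-10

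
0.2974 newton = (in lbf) 0.06686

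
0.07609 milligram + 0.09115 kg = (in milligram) 9.115e+04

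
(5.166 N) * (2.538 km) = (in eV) 8.183e+22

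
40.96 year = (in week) 2136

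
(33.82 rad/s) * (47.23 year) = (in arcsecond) 1.039e+16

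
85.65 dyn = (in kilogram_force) 8.734e-05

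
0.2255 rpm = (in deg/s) 1.353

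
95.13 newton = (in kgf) 9.701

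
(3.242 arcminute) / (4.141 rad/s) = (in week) 3.765e-10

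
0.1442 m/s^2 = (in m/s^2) 0.1442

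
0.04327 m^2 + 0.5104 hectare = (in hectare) 0.5104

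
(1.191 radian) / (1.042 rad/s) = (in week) 1.89e-06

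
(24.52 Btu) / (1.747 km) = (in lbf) 3.329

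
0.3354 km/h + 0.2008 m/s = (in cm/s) 29.4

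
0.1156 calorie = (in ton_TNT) 1.156e-10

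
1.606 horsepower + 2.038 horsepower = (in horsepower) 3.644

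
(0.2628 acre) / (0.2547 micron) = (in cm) 4.176e+11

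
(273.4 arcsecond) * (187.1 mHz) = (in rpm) 0.002368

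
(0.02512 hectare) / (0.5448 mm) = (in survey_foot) 1.513e+06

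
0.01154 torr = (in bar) 1.539e-05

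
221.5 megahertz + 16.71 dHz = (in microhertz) 2.215e+14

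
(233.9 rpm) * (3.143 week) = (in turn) 7.41e+06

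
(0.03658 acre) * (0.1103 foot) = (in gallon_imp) 1095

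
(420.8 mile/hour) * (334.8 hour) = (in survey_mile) 1.409e+05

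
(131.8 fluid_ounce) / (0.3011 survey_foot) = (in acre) 1.049e-05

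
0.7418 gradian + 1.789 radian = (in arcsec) 3.714e+05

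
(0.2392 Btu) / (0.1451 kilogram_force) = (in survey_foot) 581.9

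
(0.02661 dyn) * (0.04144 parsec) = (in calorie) 8.132e+07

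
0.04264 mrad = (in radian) 4.264e-05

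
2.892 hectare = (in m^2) 2.892e+04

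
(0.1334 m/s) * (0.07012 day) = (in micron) 8.082e+08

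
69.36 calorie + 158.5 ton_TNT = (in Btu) 6.286e+08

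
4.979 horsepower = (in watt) 3713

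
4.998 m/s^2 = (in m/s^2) 4.998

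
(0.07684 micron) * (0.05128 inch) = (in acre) 2.473e-14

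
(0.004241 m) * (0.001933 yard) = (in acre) 1.852e-09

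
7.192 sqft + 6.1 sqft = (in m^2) 1.235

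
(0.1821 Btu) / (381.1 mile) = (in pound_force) 7.042e-05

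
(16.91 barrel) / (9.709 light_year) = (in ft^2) 3.15e-16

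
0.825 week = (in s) 4.99e+05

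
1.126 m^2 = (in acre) 0.0002782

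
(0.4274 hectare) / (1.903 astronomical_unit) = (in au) 1.004e-19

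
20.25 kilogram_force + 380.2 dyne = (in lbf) 44.64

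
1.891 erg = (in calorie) 4.52e-08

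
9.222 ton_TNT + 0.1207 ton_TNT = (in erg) 3.909e+17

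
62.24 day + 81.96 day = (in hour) 3461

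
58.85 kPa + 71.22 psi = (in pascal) 5.499e+05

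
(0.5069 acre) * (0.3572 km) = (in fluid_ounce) 2.478e+10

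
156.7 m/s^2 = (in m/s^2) 156.7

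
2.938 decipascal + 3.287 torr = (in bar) 0.004385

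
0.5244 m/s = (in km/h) 1.888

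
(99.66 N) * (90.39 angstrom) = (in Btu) 8.538e-10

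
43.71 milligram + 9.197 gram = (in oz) 0.326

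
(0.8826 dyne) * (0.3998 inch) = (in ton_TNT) 2.142e-17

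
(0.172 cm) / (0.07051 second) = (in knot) 0.04742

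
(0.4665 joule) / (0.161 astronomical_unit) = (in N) 1.937e-11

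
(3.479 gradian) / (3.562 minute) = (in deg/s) 0.01465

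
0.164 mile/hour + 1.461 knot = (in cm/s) 82.49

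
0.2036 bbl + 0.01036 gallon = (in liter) 32.41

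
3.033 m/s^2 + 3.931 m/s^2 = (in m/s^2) 6.964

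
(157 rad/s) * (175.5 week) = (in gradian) 1.061e+12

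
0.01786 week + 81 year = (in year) 81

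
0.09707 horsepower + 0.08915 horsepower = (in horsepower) 0.1862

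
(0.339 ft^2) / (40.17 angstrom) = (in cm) 7.84e+08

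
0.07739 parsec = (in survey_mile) 1.484e+12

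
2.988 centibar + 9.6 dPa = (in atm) 0.0295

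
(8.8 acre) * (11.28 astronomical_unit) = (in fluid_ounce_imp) 2.115e+21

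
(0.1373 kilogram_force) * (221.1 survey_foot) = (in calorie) 21.69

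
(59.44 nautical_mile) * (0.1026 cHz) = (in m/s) 112.9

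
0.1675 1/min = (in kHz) 2.792e-06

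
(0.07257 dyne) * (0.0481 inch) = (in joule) 8.866e-10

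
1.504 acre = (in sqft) 6.551e+04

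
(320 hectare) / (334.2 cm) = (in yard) 1.047e+06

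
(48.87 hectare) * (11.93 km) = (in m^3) 5.83e+09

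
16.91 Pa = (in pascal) 16.91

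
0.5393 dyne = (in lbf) 1.212e-06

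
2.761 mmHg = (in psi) 0.05339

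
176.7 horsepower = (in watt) 1.318e+05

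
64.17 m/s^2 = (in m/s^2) 64.17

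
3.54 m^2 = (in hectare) 0.000354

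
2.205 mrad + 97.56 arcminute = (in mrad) 30.58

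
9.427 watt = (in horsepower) 0.01264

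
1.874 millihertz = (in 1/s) 0.001874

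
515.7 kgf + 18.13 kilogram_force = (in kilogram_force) 533.8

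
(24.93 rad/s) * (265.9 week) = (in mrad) 4.009e+12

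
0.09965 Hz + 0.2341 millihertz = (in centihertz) 9.988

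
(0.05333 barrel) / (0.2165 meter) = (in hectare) 3.916e-06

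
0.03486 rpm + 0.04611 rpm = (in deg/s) 0.4858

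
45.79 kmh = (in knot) 24.72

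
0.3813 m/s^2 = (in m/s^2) 0.3813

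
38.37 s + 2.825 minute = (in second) 207.9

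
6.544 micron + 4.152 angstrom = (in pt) 0.01855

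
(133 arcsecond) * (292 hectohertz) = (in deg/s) 1079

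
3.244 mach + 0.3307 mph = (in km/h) 3977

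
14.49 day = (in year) 0.0397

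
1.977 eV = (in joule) 3.168e-19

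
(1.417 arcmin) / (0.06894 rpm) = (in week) 9.44e-08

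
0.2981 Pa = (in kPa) 0.0002981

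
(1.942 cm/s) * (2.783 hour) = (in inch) 7660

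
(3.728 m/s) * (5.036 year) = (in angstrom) 5.921e+18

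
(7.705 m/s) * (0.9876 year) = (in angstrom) 2.4e+18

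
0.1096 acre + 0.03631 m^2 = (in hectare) 0.04436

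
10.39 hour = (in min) 623.4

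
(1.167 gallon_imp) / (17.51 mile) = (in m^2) 1.883e-07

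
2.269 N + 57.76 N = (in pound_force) 13.5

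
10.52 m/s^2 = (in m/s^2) 10.52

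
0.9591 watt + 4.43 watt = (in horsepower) 0.007227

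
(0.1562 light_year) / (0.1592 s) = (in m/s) 9.282e+15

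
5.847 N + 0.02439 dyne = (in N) 5.847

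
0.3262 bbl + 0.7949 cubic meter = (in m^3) 0.8468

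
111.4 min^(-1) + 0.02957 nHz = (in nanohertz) 1.857e+09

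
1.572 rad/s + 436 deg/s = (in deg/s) 526.1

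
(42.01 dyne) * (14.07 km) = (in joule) 5.911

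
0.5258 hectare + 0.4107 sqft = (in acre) 1.299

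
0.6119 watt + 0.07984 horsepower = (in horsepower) 0.08066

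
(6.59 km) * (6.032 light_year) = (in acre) 9.293e+16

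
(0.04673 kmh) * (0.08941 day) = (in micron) 1.003e+08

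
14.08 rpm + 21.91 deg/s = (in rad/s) 1.857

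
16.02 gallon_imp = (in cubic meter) 0.07283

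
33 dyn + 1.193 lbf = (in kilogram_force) 0.5412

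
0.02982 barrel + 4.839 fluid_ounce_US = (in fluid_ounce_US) 165.2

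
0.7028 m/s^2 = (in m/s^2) 0.7028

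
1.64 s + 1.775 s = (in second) 3.415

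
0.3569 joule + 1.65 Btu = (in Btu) 1.65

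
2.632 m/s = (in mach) 0.00773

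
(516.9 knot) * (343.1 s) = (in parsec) 2.957e-12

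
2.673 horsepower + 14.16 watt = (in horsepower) 2.692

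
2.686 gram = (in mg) 2686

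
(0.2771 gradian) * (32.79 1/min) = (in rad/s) 0.002379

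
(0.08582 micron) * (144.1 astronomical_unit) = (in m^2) 1.85e+06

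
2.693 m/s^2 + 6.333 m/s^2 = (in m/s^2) 9.026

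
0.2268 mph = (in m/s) 0.1014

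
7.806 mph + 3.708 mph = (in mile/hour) 11.51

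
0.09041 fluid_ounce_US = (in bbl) 1.682e-05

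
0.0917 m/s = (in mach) 0.0002693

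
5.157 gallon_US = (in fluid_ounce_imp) 687.1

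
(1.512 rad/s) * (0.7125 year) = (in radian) 3.397e+07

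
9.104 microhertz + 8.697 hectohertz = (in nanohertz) 8.697e+11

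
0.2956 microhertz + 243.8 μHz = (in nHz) 2.441e+05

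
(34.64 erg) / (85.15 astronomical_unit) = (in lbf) 6.113e-20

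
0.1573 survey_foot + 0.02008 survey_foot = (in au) 3.614e-13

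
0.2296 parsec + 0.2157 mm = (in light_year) 0.7489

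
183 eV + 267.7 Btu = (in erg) 2.824e+12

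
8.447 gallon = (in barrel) 0.2011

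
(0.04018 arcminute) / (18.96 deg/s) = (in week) 5.84e-11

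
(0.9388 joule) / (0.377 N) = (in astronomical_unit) 1.665e-11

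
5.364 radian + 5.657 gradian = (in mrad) 5453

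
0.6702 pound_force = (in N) 2.981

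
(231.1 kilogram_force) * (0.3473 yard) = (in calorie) 172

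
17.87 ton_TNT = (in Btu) 7.087e+07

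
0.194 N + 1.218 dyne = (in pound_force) 0.04362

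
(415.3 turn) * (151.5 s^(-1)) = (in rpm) 3.775e+06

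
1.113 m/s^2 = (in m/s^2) 1.113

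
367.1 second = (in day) 0.004249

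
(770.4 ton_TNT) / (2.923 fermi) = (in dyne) 1.103e+32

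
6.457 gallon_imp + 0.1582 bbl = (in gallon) 14.4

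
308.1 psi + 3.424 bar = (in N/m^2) 2.467e+06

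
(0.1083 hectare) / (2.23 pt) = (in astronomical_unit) 9.202e-06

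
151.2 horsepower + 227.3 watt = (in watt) 1.13e+05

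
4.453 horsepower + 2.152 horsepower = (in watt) 4925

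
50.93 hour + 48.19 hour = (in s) 3.568e+05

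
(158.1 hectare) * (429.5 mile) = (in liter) 1.093e+15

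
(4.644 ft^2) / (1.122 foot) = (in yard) 1.38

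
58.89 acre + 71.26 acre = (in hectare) 52.67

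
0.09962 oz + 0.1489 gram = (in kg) 0.002973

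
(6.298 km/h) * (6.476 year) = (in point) 1.013e+12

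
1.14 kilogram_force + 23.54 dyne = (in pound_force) 2.513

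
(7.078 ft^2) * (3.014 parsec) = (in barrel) 3.847e+17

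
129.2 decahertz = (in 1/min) 7.752e+04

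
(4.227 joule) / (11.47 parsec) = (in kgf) 1.218e-18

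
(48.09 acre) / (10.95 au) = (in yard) 1.299e-07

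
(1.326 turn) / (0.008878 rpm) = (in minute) 149.4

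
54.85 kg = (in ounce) 1935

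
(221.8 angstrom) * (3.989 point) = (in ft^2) 3.36e-10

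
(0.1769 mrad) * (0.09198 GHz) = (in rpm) 1.554e+05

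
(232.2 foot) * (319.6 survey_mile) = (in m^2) 3.64e+07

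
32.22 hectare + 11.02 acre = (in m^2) 3.668e+05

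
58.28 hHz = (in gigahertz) 5.828e-06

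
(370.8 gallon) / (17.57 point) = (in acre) 0.05596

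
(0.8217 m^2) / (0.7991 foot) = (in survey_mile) 0.002096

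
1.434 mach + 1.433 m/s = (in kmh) 1763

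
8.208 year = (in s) 2.588e+08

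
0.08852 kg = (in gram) 88.52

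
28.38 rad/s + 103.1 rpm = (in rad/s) 39.18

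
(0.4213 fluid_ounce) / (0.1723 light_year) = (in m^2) 7.643e-21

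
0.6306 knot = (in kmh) 1.168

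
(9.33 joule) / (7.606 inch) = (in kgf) 4.925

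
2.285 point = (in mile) 5.009e-07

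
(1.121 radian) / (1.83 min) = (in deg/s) 0.585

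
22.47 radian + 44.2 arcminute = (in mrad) 2.248e+04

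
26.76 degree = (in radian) 0.4671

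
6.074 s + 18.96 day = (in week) 2.709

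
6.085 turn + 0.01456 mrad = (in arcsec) 7.886e+06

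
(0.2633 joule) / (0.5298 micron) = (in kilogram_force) 5.068e+04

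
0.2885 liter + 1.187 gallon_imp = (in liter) 5.685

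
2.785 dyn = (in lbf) 6.261e-06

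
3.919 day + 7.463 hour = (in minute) 6091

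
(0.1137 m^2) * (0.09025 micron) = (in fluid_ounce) 0.000347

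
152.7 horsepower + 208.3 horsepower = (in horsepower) 361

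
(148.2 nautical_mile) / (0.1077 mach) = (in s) 7484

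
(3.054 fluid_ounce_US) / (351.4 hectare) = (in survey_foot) 8.432e-11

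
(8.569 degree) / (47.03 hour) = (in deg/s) 5.061e-05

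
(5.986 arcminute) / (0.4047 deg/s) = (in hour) 6.848e-05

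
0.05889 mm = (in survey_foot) 0.0001932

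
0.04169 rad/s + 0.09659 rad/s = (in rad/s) 0.1383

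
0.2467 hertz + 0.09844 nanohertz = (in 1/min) 14.8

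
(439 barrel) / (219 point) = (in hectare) 0.09034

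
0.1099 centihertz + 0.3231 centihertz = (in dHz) 0.0433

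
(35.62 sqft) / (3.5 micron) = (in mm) 9.455e+08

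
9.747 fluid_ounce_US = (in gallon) 0.07615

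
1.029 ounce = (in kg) 0.02917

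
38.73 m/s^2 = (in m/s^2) 38.73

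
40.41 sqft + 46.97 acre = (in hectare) 19.01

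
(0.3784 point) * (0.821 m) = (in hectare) 1.096e-08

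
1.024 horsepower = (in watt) 763.6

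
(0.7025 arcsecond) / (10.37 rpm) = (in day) 3.63e-11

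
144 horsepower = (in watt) 1.074e+05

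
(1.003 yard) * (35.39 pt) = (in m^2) 0.01145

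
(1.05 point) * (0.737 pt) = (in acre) 2.38e-11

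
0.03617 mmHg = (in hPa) 0.04822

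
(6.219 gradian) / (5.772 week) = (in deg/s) 1.603e-06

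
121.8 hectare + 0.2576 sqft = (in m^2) 1.218e+06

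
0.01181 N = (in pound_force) 0.002655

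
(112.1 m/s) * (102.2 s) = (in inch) 4.51e+05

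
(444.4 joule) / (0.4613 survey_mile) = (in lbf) 0.1346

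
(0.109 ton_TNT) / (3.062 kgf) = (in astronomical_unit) 0.0001015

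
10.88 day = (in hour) 261.1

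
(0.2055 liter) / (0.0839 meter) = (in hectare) 2.449e-07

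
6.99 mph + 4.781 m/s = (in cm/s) 790.6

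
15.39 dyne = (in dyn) 15.39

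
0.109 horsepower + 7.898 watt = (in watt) 89.18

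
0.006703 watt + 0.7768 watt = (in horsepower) 0.001051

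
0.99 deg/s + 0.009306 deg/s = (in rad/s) 0.01744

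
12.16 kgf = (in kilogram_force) 12.16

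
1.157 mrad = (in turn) 0.0001841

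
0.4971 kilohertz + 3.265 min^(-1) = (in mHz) 4.972e+05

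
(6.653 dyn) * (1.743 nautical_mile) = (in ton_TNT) 5.133e-11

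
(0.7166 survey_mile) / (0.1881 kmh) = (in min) 367.9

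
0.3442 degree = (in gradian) 0.3824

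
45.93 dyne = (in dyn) 45.93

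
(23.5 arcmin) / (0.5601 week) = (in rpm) 1.927e-07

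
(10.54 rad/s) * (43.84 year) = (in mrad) 1.457e+13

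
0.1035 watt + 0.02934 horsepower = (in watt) 21.98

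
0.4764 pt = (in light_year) 1.776e-20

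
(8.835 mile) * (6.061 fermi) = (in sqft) 9.276e-10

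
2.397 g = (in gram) 2.397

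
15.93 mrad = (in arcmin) 54.76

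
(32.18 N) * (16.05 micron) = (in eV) 3.224e+15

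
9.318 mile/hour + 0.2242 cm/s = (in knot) 8.101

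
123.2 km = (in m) 1.232e+05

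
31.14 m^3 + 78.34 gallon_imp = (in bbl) 198.1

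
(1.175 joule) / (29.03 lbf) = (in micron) 9099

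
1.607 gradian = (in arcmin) 86.78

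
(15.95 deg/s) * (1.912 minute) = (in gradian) 2033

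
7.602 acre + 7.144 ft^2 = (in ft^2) 3.312e+05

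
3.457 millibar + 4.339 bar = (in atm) 4.286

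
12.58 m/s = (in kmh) 45.29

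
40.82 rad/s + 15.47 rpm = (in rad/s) 42.44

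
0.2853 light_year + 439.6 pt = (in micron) 2.699e+21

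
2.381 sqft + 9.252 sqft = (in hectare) 0.0001081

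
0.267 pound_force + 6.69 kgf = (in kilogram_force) 6.811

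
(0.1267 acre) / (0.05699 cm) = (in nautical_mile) 485.8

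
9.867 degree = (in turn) 0.02741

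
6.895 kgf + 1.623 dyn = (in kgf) 6.895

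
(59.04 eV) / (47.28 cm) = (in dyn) 2.001e-12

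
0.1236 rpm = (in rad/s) 0.01294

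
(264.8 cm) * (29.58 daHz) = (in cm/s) 7.833e+04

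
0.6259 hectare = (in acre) 1.547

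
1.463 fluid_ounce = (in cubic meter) 4.327e-05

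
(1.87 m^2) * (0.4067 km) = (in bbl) 4784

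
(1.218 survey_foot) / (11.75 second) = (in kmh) 0.1137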